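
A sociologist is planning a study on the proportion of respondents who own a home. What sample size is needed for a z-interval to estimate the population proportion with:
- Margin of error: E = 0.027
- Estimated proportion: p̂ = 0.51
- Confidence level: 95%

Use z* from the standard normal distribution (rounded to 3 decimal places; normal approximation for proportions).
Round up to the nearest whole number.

Using z* for proportion z-interval (normal approximation).

For 95% confidence, z* = 1.96 (from standard normal table)

Sample size formula for proportion z-interval: n = z*²p̂(1-p̂)/E²

n = 1.96² × 0.51 × 0.49 / 0.027²
  = 3.8416 × 0.2499 / 0.000729
  = 1316.8942

Round up to the nearest whole number: n = 1317

1317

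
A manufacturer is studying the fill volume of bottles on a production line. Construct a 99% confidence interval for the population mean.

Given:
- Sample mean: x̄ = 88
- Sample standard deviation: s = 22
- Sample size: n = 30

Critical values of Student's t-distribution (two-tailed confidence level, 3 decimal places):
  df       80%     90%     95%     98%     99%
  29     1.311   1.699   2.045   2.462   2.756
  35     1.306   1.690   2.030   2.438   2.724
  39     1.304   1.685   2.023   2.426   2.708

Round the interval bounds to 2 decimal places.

The population standard deviation σ is unknown (only the sample standard deviation s is given), so use a t-interval with df = n - 1 = 30 - 1 = 29.

For 99% confidence with df = 29, t* = 2.756 (from t-table)

Standard error: SE = s/√n = 22/√30 = 4.016632

Margin of error: E = t* × SE = 2.756 × 4.016632 = 11.0698

T-interval: x̄ ± E = 88 ± 11.0698 = (76.9302, 99.0698)

Rounded to 2 decimal places:

(76.93, 99.07)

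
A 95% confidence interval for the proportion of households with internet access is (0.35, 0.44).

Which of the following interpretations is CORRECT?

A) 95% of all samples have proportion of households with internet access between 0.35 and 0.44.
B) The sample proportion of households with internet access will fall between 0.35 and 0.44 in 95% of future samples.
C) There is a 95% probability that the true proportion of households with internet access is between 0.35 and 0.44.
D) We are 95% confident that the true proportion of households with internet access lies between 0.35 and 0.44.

A confidence interval represents our confidence in the procedure, not a probability statement about the parameter.

Key concept: If we repeated this sampling process many times and computed a 95% CI each time, about 95% of those intervals would contain the true population parameter.

For this specific interval (0.35, 0.44):
- Midpoint (point estimate): 0.395
- Margin of error: 0.045

The correct interpretation is the one stating confidence that the true parameter lies in the interval — option D.

D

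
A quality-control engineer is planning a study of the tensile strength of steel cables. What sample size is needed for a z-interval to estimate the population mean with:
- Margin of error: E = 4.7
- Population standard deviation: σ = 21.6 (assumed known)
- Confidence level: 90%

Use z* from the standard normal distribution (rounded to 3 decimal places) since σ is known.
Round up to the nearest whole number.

Using z* since population σ is known (z-interval formula).

For 90% confidence, z* = 1.645 (from standard normal table)

Sample size formula for z-interval: n = (z*σ/E)²

n = (1.645 × 21.6 / 4.7)²
  = (7.560000)²
  = 57.1536

Round up to the nearest whole number: n = 58

58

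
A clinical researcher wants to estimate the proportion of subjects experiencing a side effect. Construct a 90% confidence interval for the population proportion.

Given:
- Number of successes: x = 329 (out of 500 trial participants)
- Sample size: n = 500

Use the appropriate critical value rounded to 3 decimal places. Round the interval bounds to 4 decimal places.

Sample proportion: p̂ = 329/500 = 0.658000

Check conditions for normal approximation:
  np̂ = 329 ≥ 10 ✓
  n(1-p̂) = 171 ≥ 10 ✓

The sample is large enough, so use a z-interval (normal approximation) for the proportion.

For 90% confidence, z* = 1.645 (from standard normal table)

Standard error: SE = √(p̂(1-p̂)/n) = √(0.658000×0.342000/500) = 0.02121490

Margin of error: E = z* × SE = 1.645 × 0.02121490 = 0.034899

Z-interval: p̂ ± E = 0.658000 ± 0.034899 = (0.623101, 0.692899)

Rounded to 4 decimal places:

(0.6231, 0.6929)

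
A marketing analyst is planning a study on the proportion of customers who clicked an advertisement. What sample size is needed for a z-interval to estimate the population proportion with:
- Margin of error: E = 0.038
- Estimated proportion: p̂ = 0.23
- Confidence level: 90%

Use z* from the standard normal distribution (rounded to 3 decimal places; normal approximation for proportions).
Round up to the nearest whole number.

Using z* for proportion z-interval (normal approximation).

For 90% confidence, z* = 1.645 (from standard normal table)

Sample size formula for proportion z-interval: n = z*²p̂(1-p̂)/E²

n = 1.645² × 0.23 × 0.77 / 0.038²
  = 2.706025 × 0.1771 / 0.001444
  = 331.8816

Round up to the nearest whole number: n = 332

332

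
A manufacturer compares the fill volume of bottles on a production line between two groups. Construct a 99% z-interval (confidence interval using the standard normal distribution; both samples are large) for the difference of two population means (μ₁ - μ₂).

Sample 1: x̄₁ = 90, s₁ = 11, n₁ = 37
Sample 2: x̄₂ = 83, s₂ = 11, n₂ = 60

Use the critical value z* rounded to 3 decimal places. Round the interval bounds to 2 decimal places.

Both samples are large (n₁ = 37 ≥ 30, n₂ = 60 ≥ 30), so a z-interval for the difference of means applies.

Point estimate: x̄₁ - x̄₂ = 90 - 83 = 7

Standard error: SE = √(s₁²/n₁ + s₂²/n₂)
= √(11²/37 + 11²/60)
= √(3.270270 + 2.016667)
= 2.299334

For 99% confidence, z* = 2.576 (from standard normal table)
Margin of error: E = z* × SE = 2.576 × 2.299334 = 5.9231

Z-interval: (x̄₁ - x̄₂) ± E = 7 ± 5.9231 = (1.0769, 12.9231)

Rounded to 2 decimal places:

(1.08, 12.92)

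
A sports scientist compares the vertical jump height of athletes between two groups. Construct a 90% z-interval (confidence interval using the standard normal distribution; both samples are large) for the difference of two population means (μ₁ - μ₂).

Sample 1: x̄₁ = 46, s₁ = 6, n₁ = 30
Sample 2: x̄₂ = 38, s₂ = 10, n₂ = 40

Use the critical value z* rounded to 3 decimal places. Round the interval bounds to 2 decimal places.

Both samples are large (n₁ = 30 ≥ 30, n₂ = 40 ≥ 30), so a z-interval for the difference of means applies.

Point estimate: x̄₁ - x̄₂ = 46 - 38 = 8

Standard error: SE = √(s₁²/n₁ + s₂²/n₂)
= √(6²/30 + 10²/40)
= √(1.200000 + 2.500000)
= 1.923538

For 90% confidence, z* = 1.645 (from standard normal table)
Margin of error: E = z* × SE = 1.645 × 1.923538 = 3.1642

Z-interval: (x̄₁ - x̄₂) ± E = 8 ± 3.1642 = (4.8358, 11.1642)

Rounded to 2 decimal places:

(4.84, 11.16)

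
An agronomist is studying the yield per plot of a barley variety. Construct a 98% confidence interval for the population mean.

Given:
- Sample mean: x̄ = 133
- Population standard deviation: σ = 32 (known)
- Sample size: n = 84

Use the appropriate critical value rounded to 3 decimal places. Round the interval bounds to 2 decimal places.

The population standard deviation σ is known, so use a z-interval (standard normal critical value).

For 98% confidence, z* = 2.326 (from standard normal table)

Standard error: SE = σ/√n = 32/√84 = 3.491486

Margin of error: E = z* × SE = 2.326 × 3.491486 = 8.1212

Z-interval: x̄ ± E = 133 ± 8.1212 = (124.8788, 141.1212)

Rounded to 2 decimal places:

(124.88, 141.12)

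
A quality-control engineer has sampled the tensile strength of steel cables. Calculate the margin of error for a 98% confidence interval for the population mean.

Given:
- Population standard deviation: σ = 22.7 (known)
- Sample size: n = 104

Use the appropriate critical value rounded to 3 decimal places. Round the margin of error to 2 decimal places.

The population standard deviation σ is known, so use the z-interval margin of error formula.

For 98% confidence, z* = 2.326 (from standard normal table)

Margin of error formula for z-interval: E = z* × σ/√n

E = 2.326 × 22.7/√104
  = 2.326 × 2.225918
  = 5.1775

Rounded to 2 decimal places:

5.18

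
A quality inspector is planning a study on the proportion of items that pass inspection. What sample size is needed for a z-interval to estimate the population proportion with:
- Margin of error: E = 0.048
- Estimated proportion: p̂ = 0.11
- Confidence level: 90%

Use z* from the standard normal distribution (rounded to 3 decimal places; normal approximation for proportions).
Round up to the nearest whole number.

Using z* for proportion z-interval (normal approximation).

For 90% confidence, z* = 1.645 (from standard normal table)

Sample size formula for proportion z-interval: n = z*²p̂(1-p̂)/E²

n = 1.645² × 0.11 × 0.89 / 0.048²
  = 2.706025 × 0.0979 / 0.002304
  = 114.9826

Round up to the nearest whole number: n = 115

115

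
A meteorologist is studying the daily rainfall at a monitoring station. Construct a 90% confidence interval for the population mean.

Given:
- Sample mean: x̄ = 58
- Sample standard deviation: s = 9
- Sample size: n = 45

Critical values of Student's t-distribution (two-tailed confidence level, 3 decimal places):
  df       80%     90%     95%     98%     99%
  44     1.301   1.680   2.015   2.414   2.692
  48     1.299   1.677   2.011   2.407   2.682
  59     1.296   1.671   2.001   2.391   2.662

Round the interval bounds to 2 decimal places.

The population standard deviation σ is unknown (only the sample standard deviation s is given), so use a t-interval with df = n - 1 = 45 - 1 = 44.

For 90% confidence with df = 44, t* = 1.680 (from t-table)

Standard error: SE = s/√n = 9/√45 = 1.341641

Margin of error: E = t* × SE = 1.680 × 1.341641 = 2.2540

T-interval: x̄ ± E = 58 ± 2.2540 = (55.7460, 60.2540)

Rounded to 2 decimal places:

(55.75, 60.25)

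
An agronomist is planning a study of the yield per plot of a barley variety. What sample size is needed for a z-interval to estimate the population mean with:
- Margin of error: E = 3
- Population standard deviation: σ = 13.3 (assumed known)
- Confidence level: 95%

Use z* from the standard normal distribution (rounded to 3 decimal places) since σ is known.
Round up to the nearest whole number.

Using z* since population σ is known (z-interval formula).

For 95% confidence, z* = 1.96 (from standard normal table)

Sample size formula for z-interval: n = (z*σ/E)²

n = (1.96 × 13.3 / 3)²
  = (8.689333)²
  = 75.5045

Round up to the nearest whole number: n = 76

76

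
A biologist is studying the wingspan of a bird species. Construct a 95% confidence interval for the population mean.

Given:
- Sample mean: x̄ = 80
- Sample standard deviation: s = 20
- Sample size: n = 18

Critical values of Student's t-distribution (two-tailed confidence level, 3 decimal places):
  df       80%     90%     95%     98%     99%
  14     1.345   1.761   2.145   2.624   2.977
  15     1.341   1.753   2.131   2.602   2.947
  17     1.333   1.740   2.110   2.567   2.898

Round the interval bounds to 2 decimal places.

The population standard deviation σ is unknown (only the sample standard deviation s is given), so use a t-interval with df = n - 1 = 18 - 1 = 17.

For 95% confidence with df = 17, t* = 2.110 (from t-table)

Standard error: SE = s/√n = 20/√18 = 4.714045

Margin of error: E = t* × SE = 2.110 × 4.714045 = 9.9466

T-interval: x̄ ± E = 80 ± 9.9466 = (70.0534, 89.9466)

Rounded to 2 decimal places:

(70.05, 89.95)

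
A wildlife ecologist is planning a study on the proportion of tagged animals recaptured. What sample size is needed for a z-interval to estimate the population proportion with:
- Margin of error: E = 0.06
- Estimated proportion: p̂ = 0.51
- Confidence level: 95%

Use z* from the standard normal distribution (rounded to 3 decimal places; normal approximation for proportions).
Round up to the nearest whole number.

Using z* for proportion z-interval (normal approximation).

For 95% confidence, z* = 1.96 (from standard normal table)

Sample size formula for proportion z-interval: n = z*²p̂(1-p̂)/E²

n = 1.96² × 0.51 × 0.49 / 0.06²
  = 3.8416 × 0.2499 / 0.0036
  = 266.6711

Round up to the nearest whole number: n = 267

267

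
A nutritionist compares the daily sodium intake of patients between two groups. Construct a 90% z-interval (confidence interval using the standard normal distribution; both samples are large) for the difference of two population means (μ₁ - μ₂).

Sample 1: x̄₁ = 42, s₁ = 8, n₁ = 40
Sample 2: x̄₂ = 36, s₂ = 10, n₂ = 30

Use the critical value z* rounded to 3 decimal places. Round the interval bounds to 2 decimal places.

Both samples are large (n₁ = 40 ≥ 30, n₂ = 30 ≥ 30), so a z-interval for the difference of means applies.

Point estimate: x̄₁ - x̄₂ = 42 - 36 = 6

Standard error: SE = √(s₁²/n₁ + s₂²/n₂)
= √(8²/40 + 10²/30)
= √(1.600000 + 3.333333)
= 2.221111

For 90% confidence, z* = 1.645 (from standard normal table)
Margin of error: E = z* × SE = 1.645 × 2.221111 = 3.6537

Z-interval: (x̄₁ - x̄₂) ± E = 6 ± 3.6537 = (2.3463, 9.6537)

Rounded to 2 decimal places:

(2.35, 9.65)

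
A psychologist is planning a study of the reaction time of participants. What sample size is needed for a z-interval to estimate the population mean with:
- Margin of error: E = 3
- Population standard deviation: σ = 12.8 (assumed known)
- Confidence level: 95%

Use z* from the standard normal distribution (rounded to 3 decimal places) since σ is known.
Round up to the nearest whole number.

Using z* since population σ is known (z-interval formula).

For 95% confidence, z* = 1.96 (from standard normal table)

Sample size formula for z-interval: n = (z*σ/E)²

n = (1.96 × 12.8 / 3)²
  = (8.362667)²
  = 69.9342

Round up to the nearest whole number: n = 70

70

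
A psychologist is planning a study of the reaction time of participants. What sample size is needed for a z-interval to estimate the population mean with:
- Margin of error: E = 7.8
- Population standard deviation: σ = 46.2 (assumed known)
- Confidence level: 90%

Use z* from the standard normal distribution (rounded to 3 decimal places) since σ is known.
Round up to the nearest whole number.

Using z* since population σ is known (z-interval formula).

For 90% confidence, z* = 1.645 (from standard normal table)

Sample size formula for z-interval: n = (z*σ/E)²

n = (1.645 × 46.2 / 7.8)²
  = (9.743462)²
  = 94.9350

Round up to the nearest whole number: n = 95

95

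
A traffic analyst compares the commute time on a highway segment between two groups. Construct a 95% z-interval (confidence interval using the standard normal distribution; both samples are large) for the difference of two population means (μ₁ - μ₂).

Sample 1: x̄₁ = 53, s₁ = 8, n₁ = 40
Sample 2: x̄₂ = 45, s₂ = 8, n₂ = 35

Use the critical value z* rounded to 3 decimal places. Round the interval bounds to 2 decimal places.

Both samples are large (n₁ = 40 ≥ 30, n₂ = 35 ≥ 30), so a z-interval for the difference of means applies.

Point estimate: x̄₁ - x̄₂ = 53 - 45 = 8

Standard error: SE = √(s₁²/n₁ + s₂²/n₂)
= √(8²/40 + 8²/35)
= √(1.600000 + 1.828571)
= 1.851640

For 95% confidence, z* = 1.96 (from standard normal table)
Margin of error: E = z* × SE = 1.96 × 1.851640 = 3.6292

Z-interval: (x̄₁ - x̄₂) ± E = 8 ± 3.6292 = (4.3708, 11.6292)

Rounded to 2 decimal places:

(4.37, 11.63)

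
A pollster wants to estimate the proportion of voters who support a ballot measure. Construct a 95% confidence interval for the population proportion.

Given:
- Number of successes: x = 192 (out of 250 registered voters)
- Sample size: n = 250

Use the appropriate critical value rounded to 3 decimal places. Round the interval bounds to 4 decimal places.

Sample proportion: p̂ = 192/250 = 0.768000

Check conditions for normal approximation:
  np̂ = 192 ≥ 10 ✓
  n(1-p̂) = 58 ≥ 10 ✓

The sample is large enough, so use a z-interval (normal approximation) for the proportion.

For 95% confidence, z* = 1.96 (from standard normal table)

Standard error: SE = √(p̂(1-p̂)/n) = √(0.768000×0.232000/250) = 0.02669652

Margin of error: E = z* × SE = 1.96 × 0.02669652 = 0.052325

Z-interval: p̂ ± E = 0.768000 ± 0.052325 = (0.715675, 0.820325)

Rounded to 4 decimal places:

(0.7157, 0.8203)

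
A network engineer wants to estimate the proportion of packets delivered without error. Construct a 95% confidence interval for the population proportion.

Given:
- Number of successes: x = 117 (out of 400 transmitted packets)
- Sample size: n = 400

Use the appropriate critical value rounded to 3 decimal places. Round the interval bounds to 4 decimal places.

Sample proportion: p̂ = 117/400 = 0.292500

Check conditions for normal approximation:
  np̂ = 117 ≥ 10 ✓
  n(1-p̂) = 283 ≥ 10 ✓

The sample is large enough, so use a z-interval (normal approximation) for the proportion.

For 95% confidence, z* = 1.96 (from standard normal table)

Standard error: SE = √(p̂(1-p̂)/n) = √(0.292500×0.707500/400) = 0.02274554

Margin of error: E = z* × SE = 1.96 × 0.02274554 = 0.044581

Z-interval: p̂ ± E = 0.292500 ± 0.044581 = (0.247919, 0.337081)

Rounded to 4 decimal places:

(0.2479, 0.3371)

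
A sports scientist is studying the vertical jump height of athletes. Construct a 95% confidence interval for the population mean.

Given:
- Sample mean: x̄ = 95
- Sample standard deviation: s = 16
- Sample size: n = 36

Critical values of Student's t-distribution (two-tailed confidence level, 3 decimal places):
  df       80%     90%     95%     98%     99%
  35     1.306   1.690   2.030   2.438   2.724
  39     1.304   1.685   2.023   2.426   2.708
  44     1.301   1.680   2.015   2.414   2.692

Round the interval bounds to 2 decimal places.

The population standard deviation σ is unknown (only the sample standard deviation s is given), so use a t-interval with df = n - 1 = 36 - 1 = 35.

For 95% confidence with df = 35, t* = 2.030 (from t-table)

Standard error: SE = s/√n = 16/√36 = 2.666667

Margin of error: E = t* × SE = 2.030 × 2.666667 = 5.4133

T-interval: x̄ ± E = 95 ± 5.4133 = (89.5867, 100.4133)

Rounded to 2 decimal places:

(89.59, 100.41)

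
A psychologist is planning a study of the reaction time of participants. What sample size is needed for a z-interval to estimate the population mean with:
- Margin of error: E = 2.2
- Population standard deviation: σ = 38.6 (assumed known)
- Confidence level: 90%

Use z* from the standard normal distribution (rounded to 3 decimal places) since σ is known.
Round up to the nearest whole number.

Using z* since population σ is known (z-interval formula).

For 90% confidence, z* = 1.645 (from standard normal table)

Sample size formula for z-interval: n = (z*σ/E)²

n = (1.645 × 38.6 / 2.2)²
  = (28.862273)²
  = 833.0308

Round up to the nearest whole number: n = 834

834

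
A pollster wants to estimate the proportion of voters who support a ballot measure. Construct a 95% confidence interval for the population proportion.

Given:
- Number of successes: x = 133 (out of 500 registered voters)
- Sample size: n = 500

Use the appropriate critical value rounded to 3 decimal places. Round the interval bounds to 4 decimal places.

Sample proportion: p̂ = 133/500 = 0.266000

Check conditions for normal approximation:
  np̂ = 133 ≥ 10 ✓
  n(1-p̂) = 367 ≥ 10 ✓

The sample is large enough, so use a z-interval (normal approximation) for the proportion.

For 95% confidence, z* = 1.96 (from standard normal table)

Standard error: SE = √(p̂(1-p̂)/n) = √(0.266000×0.734000/500) = 0.01976077

Margin of error: E = z* × SE = 1.96 × 0.01976077 = 0.038731

Z-interval: p̂ ± E = 0.266000 ± 0.038731 = (0.227269, 0.304731)

Rounded to 4 decimal places:

(0.2273, 0.3047)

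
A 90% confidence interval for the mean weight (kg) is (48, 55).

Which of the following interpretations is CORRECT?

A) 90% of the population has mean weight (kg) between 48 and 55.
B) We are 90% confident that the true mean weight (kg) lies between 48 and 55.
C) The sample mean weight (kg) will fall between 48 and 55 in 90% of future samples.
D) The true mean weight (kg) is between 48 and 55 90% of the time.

A confidence interval represents our confidence in the procedure, not a probability statement about the parameter.

Key concept: If we repeated this sampling process many times and computed a 90% CI each time, about 90% of those intervals would contain the true population parameter.

For this specific interval (48, 55):
- Midpoint (point estimate): 51.5
- Margin of error: 3.5

The correct interpretation is the one stating confidence that the true parameter lies in the interval — option B.

B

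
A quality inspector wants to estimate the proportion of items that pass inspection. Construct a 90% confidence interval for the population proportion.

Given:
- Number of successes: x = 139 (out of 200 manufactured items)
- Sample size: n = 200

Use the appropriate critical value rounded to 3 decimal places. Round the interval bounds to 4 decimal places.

Sample proportion: p̂ = 139/200 = 0.695000

Check conditions for normal approximation:
  np̂ = 139 ≥ 10 ✓
  n(1-p̂) = 61 ≥ 10 ✓

The sample is large enough, so use a z-interval (normal approximation) for the proportion.

For 90% confidence, z* = 1.645 (from standard normal table)

Standard error: SE = √(p̂(1-p̂)/n) = √(0.695000×0.305000/200) = 0.03255572

Margin of error: E = z* × SE = 1.645 × 0.03255572 = 0.053554

Z-interval: p̂ ± E = 0.695000 ± 0.053554 = (0.641446, 0.748554)

Rounded to 4 decimal places:

(0.6414, 0.7486)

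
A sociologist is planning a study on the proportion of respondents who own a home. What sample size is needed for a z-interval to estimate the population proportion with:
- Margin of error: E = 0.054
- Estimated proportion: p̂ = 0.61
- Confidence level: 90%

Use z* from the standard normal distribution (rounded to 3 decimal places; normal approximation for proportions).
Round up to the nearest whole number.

Using z* for proportion z-interval (normal approximation).

For 90% confidence, z* = 1.645 (from standard normal table)

Sample size formula for proportion z-interval: n = z*²p̂(1-p̂)/E²

n = 1.645² × 0.61 × 0.39 / 0.054²
  = 2.706025 × 0.2379 / 0.002916
  = 220.7693

Round up to the nearest whole number: n = 221

221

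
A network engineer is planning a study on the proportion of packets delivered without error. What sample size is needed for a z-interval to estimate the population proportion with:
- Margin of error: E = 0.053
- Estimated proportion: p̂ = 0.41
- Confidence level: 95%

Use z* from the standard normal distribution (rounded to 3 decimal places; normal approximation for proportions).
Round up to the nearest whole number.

Using z* for proportion z-interval (normal approximation).

For 95% confidence, z* = 1.96 (from standard normal table)

Sample size formula for proportion z-interval: n = z*²p̂(1-p̂)/E²

n = 1.96² × 0.41 × 0.59 / 0.053²
  = 3.8416 × 0.2419 / 0.002809
  = 330.8234

Round up to the nearest whole number: n = 331

331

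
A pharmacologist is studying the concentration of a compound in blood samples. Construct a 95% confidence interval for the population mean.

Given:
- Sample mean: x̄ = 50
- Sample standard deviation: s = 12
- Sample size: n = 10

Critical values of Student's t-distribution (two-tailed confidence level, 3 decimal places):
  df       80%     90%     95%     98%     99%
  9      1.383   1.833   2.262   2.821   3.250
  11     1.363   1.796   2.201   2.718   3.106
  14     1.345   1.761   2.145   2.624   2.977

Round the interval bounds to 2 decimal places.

The population standard deviation σ is unknown (only the sample standard deviation s is given), so use a t-interval with df = n - 1 = 10 - 1 = 9.

For 95% confidence with df = 9, t* = 2.262 (from t-table)

Standard error: SE = s/√n = 12/√10 = 3.794733

Margin of error: E = t* × SE = 2.262 × 3.794733 = 8.5837

T-interval: x̄ ± E = 50 ± 8.5837 = (41.4163, 58.5837)

Rounded to 2 decimal places:

(41.42, 58.58)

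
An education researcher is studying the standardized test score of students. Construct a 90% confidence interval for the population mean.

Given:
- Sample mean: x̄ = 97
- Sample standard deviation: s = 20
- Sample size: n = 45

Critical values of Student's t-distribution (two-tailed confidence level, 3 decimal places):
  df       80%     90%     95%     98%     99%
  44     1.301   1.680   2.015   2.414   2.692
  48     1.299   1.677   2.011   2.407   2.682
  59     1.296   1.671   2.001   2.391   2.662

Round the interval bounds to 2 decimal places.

The population standard deviation σ is unknown (only the sample standard deviation s is given), so use a t-interval with df = n - 1 = 45 - 1 = 44.

For 90% confidence with df = 44, t* = 1.680 (from t-table)

Standard error: SE = s/√n = 20/√45 = 2.981424

Margin of error: E = t* × SE = 1.680 × 2.981424 = 5.0088

T-interval: x̄ ± E = 97 ± 5.0088 = (91.9912, 102.0088)

Rounded to 2 decimal places:

(91.99, 102.01)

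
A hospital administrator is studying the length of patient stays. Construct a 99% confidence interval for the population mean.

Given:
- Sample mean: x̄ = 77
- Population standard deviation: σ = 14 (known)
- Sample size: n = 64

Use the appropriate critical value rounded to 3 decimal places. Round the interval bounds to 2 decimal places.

The population standard deviation σ is known, so use a z-interval (standard normal critical value).

For 99% confidence, z* = 2.576 (from standard normal table)

Standard error: SE = σ/√n = 14/√64 = 1.750000

Margin of error: E = z* × SE = 2.576 × 1.750000 = 4.5080

Z-interval: x̄ ± E = 77 ± 4.5080 = (72.4920, 81.5080)

Rounded to 2 decimal places:

(72.49, 81.51)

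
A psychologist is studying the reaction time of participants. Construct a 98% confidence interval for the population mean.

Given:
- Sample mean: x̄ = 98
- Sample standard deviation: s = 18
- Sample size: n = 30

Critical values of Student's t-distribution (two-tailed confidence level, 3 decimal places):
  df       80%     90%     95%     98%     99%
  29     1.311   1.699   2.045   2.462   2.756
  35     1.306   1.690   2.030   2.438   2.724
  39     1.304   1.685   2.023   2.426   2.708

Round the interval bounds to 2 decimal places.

The population standard deviation σ is unknown (only the sample standard deviation s is given), so use a t-interval with df = n - 1 = 30 - 1 = 29.

For 98% confidence with df = 29, t* = 2.462 (from t-table)

Standard error: SE = s/√n = 18/√30 = 3.286335

Margin of error: E = t* × SE = 2.462 × 3.286335 = 8.0910

T-interval: x̄ ± E = 98 ± 8.0910 = (89.9090, 106.0910)

Rounded to 2 decimal places:

(89.91, 106.09)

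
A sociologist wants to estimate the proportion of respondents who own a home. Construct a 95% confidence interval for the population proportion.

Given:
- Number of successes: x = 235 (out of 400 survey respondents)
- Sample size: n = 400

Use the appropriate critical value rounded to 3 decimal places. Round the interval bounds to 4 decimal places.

Sample proportion: p̂ = 235/400 = 0.587500

Check conditions for normal approximation:
  np̂ = 235 ≥ 10 ✓
  n(1-p̂) = 165 ≥ 10 ✓

The sample is large enough, so use a z-interval (normal approximation) for the proportion.

For 95% confidence, z* = 1.96 (from standard normal table)

Standard error: SE = √(p̂(1-p̂)/n) = √(0.587500×0.412500/400) = 0.02461421

Margin of error: E = z* × SE = 1.96 × 0.02461421 = 0.048244

Z-interval: p̂ ± E = 0.587500 ± 0.048244 = (0.539256, 0.635744)

Rounded to 4 decimal places:

(0.5393, 0.6357)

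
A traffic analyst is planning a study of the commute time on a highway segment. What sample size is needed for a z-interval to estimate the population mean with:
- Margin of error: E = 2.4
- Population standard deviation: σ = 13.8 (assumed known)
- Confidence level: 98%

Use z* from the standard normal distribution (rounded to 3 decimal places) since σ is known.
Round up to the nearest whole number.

Using z* since population σ is known (z-interval formula).

For 98% confidence, z* = 2.326 (from standard normal table)

Sample size formula for z-interval: n = (z*σ/E)²

n = (2.326 × 13.8 / 2.4)²
  = (13.374500)²
  = 178.8773

Round up to the nearest whole number: n = 179

179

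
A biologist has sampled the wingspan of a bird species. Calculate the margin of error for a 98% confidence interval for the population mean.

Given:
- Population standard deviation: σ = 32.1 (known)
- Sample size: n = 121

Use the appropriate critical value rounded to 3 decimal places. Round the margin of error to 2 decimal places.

The population standard deviation σ is known, so use the z-interval margin of error formula.

For 98% confidence, z* = 2.326 (from standard normal table)

Margin of error formula for z-interval: E = z* × σ/√n

E = 2.326 × 32.1/√121
  = 2.326 × 2.918182
  = 6.7877

Rounded to 2 decimal places:

6.79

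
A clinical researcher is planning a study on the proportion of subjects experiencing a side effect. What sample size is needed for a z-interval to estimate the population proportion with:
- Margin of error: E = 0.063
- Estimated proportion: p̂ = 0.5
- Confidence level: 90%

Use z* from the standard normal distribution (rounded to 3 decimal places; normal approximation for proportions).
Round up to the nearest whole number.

Using z* for proportion z-interval (normal approximation).

For 90% confidence, z* = 1.645 (from standard normal table)

Sample size formula for proportion z-interval: n = z*²p̂(1-p̂)/E²

n = 1.645² × 0.5 × 0.5 / 0.063²
  = 2.706025 × 0.25 / 0.003969
  = 170.4475

Round up to the nearest whole number: n = 171

171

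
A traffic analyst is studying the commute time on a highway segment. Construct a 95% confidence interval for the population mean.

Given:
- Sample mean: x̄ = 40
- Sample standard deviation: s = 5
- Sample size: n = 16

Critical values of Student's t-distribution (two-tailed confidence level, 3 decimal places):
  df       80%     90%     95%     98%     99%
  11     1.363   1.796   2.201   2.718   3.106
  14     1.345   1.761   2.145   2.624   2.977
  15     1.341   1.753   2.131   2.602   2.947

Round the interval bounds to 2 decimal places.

The population standard deviation σ is unknown (only the sample standard deviation s is given), so use a t-interval with df = n - 1 = 16 - 1 = 15.

For 95% confidence with df = 15, t* = 2.131 (from t-table)

Standard error: SE = s/√n = 5/√16 = 1.250000

Margin of error: E = t* × SE = 2.131 × 1.250000 = 2.6637

T-interval: x̄ ± E = 40 ± 2.6637 = (37.3362, 42.6638)

Rounded to 2 decimal places:

(37.34, 42.66)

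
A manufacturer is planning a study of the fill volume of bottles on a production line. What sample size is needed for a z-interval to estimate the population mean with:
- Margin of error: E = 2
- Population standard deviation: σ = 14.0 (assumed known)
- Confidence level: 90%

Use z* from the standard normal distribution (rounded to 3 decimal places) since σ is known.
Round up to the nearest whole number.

Using z* since population σ is known (z-interval formula).

For 90% confidence, z* = 1.645 (from standard normal table)

Sample size formula for z-interval: n = (z*σ/E)²

n = (1.645 × 14.0 / 2)²
  = (11.515000)²
  = 132.5952

Round up to the nearest whole number: n = 133

133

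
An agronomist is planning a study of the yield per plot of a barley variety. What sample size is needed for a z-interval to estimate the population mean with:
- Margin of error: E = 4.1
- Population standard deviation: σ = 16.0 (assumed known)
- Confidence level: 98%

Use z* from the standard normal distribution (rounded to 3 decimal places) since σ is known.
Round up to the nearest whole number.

Using z* since population σ is known (z-interval formula).

For 98% confidence, z* = 2.326 (from standard normal table)

Sample size formula for z-interval: n = (z*σ/E)²

n = (2.326 × 16.0 / 4.1)²
  = (9.077073)²
  = 82.3933

Round up to the nearest whole number: n = 83

83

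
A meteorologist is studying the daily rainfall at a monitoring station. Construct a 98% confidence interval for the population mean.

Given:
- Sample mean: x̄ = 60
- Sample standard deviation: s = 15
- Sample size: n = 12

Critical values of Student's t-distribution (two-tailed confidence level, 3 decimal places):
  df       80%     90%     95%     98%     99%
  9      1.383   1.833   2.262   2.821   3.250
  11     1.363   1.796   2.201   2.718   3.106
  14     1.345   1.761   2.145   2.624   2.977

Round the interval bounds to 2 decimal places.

The population standard deviation σ is unknown (only the sample standard deviation s is given), so use a t-interval with df = n - 1 = 12 - 1 = 11.

For 98% confidence with df = 11, t* = 2.718 (from t-table)

Standard error: SE = s/√n = 15/√12 = 4.330127

Margin of error: E = t* × SE = 2.718 × 4.330127 = 11.7693

T-interval: x̄ ± E = 60 ± 11.7693 = (48.2307, 71.7693)

Rounded to 2 decimal places:

(48.23, 71.77)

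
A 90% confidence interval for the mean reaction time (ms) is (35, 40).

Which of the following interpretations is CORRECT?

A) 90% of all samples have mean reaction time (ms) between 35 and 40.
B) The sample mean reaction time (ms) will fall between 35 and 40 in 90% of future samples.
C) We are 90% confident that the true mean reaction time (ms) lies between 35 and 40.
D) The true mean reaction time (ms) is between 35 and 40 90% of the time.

A confidence interval represents our confidence in the procedure, not a probability statement about the parameter.

Key concept: If we repeated this sampling process many times and computed a 90% CI each time, about 90% of those intervals would contain the true population parameter.

For this specific interval (35, 40):
- Midpoint (point estimate): 37.5
- Margin of error: 2.5

The correct interpretation is the one stating confidence that the true parameter lies in the interval — option C.

C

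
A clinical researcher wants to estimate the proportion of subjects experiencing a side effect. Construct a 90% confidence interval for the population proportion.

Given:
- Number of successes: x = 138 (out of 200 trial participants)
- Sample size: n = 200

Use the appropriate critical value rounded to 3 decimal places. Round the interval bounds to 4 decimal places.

Sample proportion: p̂ = 138/200 = 0.690000

Check conditions for normal approximation:
  np̂ = 138 ≥ 10 ✓
  n(1-p̂) = 62 ≥ 10 ✓

The sample is large enough, so use a z-interval (normal approximation) for the proportion.

For 90% confidence, z* = 1.645 (from standard normal table)

Standard error: SE = √(p̂(1-p̂)/n) = √(0.690000×0.310000/200) = 0.03270321

Margin of error: E = z* × SE = 1.645 × 0.03270321 = 0.053797

Z-interval: p̂ ± E = 0.690000 ± 0.053797 = (0.636203, 0.743797)

Rounded to 4 decimal places:

(0.6362, 0.7438)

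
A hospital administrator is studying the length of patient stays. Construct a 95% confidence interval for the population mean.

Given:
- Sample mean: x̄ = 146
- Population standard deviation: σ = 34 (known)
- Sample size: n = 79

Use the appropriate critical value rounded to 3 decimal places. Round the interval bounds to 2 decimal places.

The population standard deviation σ is known, so use a z-interval (standard normal critical value).

For 95% confidence, z* = 1.96 (from standard normal table)

Standard error: SE = σ/√n = 34/√79 = 3.825299

Margin of error: E = z* × SE = 1.96 × 3.825299 = 7.4976

Z-interval: x̄ ± E = 146 ± 7.4976 = (138.5024, 153.4976)

Rounded to 2 decimal places:

(138.50, 153.50)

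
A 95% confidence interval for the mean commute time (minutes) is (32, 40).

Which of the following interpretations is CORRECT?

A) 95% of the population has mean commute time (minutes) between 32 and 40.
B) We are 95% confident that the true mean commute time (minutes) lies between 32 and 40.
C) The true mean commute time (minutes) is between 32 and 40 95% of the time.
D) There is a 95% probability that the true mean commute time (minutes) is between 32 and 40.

A confidence interval represents our confidence in the procedure, not a probability statement about the parameter.

Key concept: If we repeated this sampling process many times and computed a 95% CI each time, about 95% of those intervals would contain the true population parameter.

For this specific interval (32, 40):
- Midpoint (point estimate): 36
- Margin of error: 4

The correct interpretation is the one stating confidence that the true parameter lies in the interval — option B.

B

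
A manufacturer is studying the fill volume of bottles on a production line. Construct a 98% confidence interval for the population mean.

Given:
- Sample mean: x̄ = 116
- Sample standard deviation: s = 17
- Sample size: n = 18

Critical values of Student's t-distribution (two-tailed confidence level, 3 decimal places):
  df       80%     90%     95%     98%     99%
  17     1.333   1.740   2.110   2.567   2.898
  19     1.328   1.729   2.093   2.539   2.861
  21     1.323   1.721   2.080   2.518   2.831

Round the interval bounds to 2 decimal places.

The population standard deviation σ is unknown (only the sample standard deviation s is given), so use a t-interval with df = n - 1 = 18 - 1 = 17.

For 98% confidence with df = 17, t* = 2.567 (from t-table)

Standard error: SE = s/√n = 17/√18 = 4.006938

Margin of error: E = t* × SE = 2.567 × 4.006938 = 10.2858

T-interval: x̄ ± E = 116 ± 10.2858 = (105.7142, 126.2858)

Rounded to 2 decimal places:

(105.71, 126.29)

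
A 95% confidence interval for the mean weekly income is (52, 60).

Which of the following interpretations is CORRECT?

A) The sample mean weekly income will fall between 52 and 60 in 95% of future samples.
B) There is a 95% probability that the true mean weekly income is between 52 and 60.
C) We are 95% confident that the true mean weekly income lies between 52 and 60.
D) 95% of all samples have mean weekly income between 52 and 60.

A confidence interval represents our confidence in the procedure, not a probability statement about the parameter.

Key concept: If we repeated this sampling process many times and computed a 95% CI each time, about 95% of those intervals would contain the true population parameter.

For this specific interval (52, 60):
- Midpoint (point estimate): 56
- Margin of error: 4

The correct interpretation is the one stating confidence that the true parameter lies in the interval — option C.

C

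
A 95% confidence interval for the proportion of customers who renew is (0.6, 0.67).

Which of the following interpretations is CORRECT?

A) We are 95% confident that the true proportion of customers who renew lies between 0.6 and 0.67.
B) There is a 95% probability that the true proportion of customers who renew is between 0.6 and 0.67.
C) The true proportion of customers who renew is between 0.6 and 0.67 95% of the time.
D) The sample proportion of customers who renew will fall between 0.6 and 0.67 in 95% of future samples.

A confidence interval represents our confidence in the procedure, not a probability statement about the parameter.

Key concept: If we repeated this sampling process many times and computed a 95% CI each time, about 95% of those intervals would contain the true population parameter.

For this specific interval (0.6, 0.67):
- Midpoint (point estimate): 0.635
- Margin of error: 0.035

The correct interpretation is the one stating confidence that the true parameter lies in the interval — option A.

A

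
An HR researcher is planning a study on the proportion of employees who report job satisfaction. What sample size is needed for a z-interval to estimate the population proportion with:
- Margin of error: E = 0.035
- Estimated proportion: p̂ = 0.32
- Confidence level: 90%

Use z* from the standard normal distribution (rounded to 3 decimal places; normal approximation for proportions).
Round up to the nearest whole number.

Using z* for proportion z-interval (normal approximation).

For 90% confidence, z* = 1.645 (from standard normal table)

Sample size formula for proportion z-interval: n = z*²p̂(1-p̂)/E²

n = 1.645² × 0.32 × 0.68 / 0.035²
  = 2.706025 × 0.2176 / 0.001225
  = 480.6784

Round up to the nearest whole number: n = 481

481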